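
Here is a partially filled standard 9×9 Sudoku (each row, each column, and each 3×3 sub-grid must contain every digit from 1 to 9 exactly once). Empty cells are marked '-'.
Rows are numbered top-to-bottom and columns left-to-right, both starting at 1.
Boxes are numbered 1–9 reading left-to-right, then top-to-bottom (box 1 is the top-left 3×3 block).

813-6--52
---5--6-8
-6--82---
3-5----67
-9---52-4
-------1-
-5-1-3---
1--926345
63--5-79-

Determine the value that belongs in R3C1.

Cell R3C1 itself could take any of {4, 5, 7, 9} by direct elimination.
Consider where 5 can go in row 3.
R3C3 is out (column 3 already has a 5).
R3C4 is out (column 4 already has a 5).
R3C7 is out (box 3 already has a 5).
R3C8 is out (column 8 already has a 5).
R3C9 is out (column 9 already has a 5).
So the only cell in row 3 that can hold 5 is R3C1.
Therefore R3C1 = 5.

5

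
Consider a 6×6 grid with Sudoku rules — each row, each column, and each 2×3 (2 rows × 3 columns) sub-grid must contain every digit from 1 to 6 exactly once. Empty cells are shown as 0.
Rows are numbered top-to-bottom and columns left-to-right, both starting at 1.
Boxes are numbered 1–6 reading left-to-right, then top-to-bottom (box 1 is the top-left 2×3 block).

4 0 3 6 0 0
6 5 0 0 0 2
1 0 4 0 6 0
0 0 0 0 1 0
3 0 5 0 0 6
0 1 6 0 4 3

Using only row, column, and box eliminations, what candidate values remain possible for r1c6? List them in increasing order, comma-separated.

1,5

Row 1 already contains {3, 4, 6}.
Column 6 already contains {2, 3, 6}.
Its 2×3 block (box 2) already contains {2, 6}.
Removing those from 1–6 leaves {1, 5} as the candidates for r1c6.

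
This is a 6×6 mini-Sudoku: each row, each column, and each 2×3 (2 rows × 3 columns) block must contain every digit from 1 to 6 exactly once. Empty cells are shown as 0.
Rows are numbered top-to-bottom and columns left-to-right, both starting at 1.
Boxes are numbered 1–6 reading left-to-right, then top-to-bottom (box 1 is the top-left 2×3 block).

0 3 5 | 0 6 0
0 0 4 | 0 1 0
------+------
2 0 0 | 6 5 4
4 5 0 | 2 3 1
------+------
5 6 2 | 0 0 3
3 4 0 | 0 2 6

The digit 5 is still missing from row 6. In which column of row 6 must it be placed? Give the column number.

4

Consider where 5 can go in row 6.
r6c3 is out (column 3 already has a 5).
So the only cell in row 6 that can hold 5 is r6c4.
That is column 4.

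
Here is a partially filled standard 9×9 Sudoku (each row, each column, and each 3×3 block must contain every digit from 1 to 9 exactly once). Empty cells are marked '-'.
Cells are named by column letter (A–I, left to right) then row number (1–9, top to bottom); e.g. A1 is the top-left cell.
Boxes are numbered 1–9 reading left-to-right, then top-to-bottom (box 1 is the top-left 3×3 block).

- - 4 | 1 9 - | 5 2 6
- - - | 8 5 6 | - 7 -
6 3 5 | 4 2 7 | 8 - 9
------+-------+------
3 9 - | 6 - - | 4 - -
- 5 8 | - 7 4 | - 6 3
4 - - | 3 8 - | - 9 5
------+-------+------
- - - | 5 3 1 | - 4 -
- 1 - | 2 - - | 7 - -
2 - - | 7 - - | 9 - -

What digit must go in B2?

Row 2 already contains {5, 6, 7, 8}.
Column B already contains {1, 3, 5, 9}.
Its 3×3 block (box 1) already contains {3, 4, 5, 6}.
The only value from 1–9 not eliminated is 2, so B2 = 2.

2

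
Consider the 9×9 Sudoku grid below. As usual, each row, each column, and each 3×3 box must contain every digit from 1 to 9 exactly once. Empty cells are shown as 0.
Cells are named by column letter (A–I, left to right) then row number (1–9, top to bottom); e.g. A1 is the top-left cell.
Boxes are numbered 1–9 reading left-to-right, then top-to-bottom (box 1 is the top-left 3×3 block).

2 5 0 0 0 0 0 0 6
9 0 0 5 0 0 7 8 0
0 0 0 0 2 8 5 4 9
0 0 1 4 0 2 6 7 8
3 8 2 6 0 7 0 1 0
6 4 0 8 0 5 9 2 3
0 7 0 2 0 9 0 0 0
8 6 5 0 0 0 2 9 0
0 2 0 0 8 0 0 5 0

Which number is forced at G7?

8

Cell G7 itself could take any of {1, 3, 4, 8} by direct elimination.
Consider where 8 can go in column G.
G1 is out (box 3 already has a 8).
G5 is out (row 5 already has a 8).
G9 is out (row 9 already has a 8).
So the only cell in column G that can hold 8 is G7.
Therefore G7 = 8.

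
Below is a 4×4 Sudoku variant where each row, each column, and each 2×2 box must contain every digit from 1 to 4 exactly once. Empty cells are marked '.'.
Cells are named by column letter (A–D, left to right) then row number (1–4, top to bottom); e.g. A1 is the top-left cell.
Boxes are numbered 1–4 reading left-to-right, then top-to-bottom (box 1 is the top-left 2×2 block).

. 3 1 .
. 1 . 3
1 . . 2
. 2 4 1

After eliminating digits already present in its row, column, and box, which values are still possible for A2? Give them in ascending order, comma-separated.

Row 2 already contains {1, 3}.
Column A already contains {1}.
Its 2×2 block (box 1) already contains {1, 3}.
Removing those from 1–4 leaves {2, 4} as the candidates for A2.

2,4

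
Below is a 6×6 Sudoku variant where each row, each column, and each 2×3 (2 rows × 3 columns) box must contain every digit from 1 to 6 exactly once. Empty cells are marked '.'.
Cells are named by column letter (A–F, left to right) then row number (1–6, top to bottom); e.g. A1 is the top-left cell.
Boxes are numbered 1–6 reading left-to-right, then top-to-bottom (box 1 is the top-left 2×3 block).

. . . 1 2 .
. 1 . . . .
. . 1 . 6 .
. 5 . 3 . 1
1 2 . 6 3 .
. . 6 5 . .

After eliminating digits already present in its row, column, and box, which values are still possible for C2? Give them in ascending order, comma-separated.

Row 2 already contains {1}.
Column C already contains {1, 6}.
Its 2×3 block (box 1) already contains {1}.
Removing those from 1–6 leaves {2, 3, 4, 5} as the candidates for C2.

2,3,4,5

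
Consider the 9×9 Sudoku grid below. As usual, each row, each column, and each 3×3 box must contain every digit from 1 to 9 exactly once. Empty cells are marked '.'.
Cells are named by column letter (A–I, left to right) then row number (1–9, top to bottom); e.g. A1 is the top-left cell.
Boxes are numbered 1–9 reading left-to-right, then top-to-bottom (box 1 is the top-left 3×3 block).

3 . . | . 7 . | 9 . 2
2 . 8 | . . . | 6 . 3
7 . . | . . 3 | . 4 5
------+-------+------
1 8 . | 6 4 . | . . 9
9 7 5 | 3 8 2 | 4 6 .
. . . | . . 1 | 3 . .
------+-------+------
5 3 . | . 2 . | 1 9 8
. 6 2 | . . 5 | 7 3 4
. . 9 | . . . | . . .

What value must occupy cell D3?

2

Cell D3 itself could take any of {1, 2, 8, 9} by direct elimination.
Consider where 2 can go in column D.
D1 is out (row 1 already has a 2). D2 is out (row 2 already has a 2). D6 is out (box 5 already has a 2). D7 is out (row 7 already has a 2). The remaining empty cells in column D are similarly blocked.
So the only cell in column D that can hold 2 is D3.
Therefore D3 = 2.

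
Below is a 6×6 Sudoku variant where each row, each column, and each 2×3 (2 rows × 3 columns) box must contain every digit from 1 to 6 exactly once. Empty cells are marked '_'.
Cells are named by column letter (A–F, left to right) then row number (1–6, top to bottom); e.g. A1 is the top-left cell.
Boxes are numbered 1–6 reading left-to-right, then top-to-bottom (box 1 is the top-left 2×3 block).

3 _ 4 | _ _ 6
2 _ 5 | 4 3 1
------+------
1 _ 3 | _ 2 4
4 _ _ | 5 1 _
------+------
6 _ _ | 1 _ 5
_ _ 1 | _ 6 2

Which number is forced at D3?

Row 3 already contains {1, 2, 3, 4}.
Column D already contains {1, 4, 5}.
Its 2×3 block (box 4) already contains {1, 2, 4, 5}.
The only value from 1–6 not eliminated is 6, so D3 = 6.

6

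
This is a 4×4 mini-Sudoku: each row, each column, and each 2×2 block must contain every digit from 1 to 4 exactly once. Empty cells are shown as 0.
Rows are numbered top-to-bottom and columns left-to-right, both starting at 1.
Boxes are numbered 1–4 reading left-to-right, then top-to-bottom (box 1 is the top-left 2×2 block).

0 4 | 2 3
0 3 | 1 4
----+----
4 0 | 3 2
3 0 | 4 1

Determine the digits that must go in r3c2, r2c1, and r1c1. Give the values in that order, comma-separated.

For r3c2:
  Row 3 already contains {2, 3, 4}.
  Column 2 already contains {3, 4}.
  Its 2×2 block (box 3) already contains {3, 4}.
  The only value from 1–4 not eliminated is 1, so r3c2 = 1.
For r2c1:
  Row 2 already contains {1, 3, 4}.
  Column 1 already contains {3, 4}.
  Its 2×2 block (box 1) already contains {3, 4}.
  The only value from 1–4 not eliminated is 2, so r2c1 = 2.
For r1c1:
  Row 1 already contains {2, 3, 4}.
  Column 1 already contains {3, 4}.
  Its 2×2 block (box 1) already contains {3, 4}.
  The only value from 1–4 not eliminated is 1, so r1c1 = 1.

1,2,1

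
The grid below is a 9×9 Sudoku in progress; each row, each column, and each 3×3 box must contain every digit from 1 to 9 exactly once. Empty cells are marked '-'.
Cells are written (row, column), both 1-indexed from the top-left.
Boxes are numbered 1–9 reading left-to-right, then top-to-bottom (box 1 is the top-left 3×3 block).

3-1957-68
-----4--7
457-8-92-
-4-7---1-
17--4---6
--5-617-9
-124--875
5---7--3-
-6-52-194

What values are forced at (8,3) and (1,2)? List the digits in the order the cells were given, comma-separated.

4,2

For (8,3):
  Consider where 4 can go in column 3.
  (2,3) is out (row 2 already has a 4).
  (4,3) is out (row 4 already has a 4).
  (5,3) is out (row 5 already has a 4).
  (9,3) is out (row 9 already has a 4).
  So the only cell in column 3 that can hold 4 is (8,3).
  So (8,3) = 4.
For (1,2):
  Row 1 already contains {1, 3, 5, 6, 7, 8, 9}.
  Column 2 already contains {1, 4, 5, 6, 7}.
  Its 3×3 block (box 1) already contains {1, 3, 4, 5, 7}.
  The only value from 1–9 not eliminated is 2, so (1,2) = 2.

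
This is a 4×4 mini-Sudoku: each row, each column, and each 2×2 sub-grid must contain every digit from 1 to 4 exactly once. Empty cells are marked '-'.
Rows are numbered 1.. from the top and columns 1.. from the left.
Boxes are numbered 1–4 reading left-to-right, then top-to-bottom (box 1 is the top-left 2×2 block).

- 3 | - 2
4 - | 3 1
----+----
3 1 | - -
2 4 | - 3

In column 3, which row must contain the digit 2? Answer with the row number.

Consider where 2 can go in column 3.
row 1, column 3 is out (row 1 already has a 2).
row 4, column 3 is out (row 4 already has a 2).
So the only cell in column 3 that can hold 2 is row 3, column 3.
That is row 3.

3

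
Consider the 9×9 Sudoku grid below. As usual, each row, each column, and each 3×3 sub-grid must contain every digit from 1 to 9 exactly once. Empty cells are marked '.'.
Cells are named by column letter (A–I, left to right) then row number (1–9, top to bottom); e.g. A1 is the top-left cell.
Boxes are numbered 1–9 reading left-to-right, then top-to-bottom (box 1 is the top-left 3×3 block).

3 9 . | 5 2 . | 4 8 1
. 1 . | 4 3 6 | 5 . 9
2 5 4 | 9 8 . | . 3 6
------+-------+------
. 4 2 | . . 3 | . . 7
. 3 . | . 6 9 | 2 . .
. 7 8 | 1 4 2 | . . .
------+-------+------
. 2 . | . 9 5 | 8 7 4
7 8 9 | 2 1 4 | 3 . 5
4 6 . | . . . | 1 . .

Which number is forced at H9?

Cell H9 itself could take any of {2, 9} by direct elimination.
Consider where 9 can go in box 9.
H8 is out (row 8 already has a 9).
I9 is out (column I already has a 9).
So the only cell in box 9 that can hold 9 is H9.
Therefore H9 = 9.

9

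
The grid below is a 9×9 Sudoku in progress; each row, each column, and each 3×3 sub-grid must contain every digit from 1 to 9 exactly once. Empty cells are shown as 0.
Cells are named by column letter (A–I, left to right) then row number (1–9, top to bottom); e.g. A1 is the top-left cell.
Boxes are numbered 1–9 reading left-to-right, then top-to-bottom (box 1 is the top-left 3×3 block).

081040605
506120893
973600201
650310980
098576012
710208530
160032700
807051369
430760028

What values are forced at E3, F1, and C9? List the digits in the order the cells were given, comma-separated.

8,3,5

For E3:
  Row 3 already contains {1, 2, 3, 6, 7, 9}.
  Column E already contains {1, 2, 3, 4, 5, 6, 7}.
  Its 3×3 block (box 2) already contains {1, 2, 4, 6}.
  The only value from 1–9 not eliminated is 8, so E3 = 8.
For F1:
  Consider where 3 can go in column F.
  F2 is out (row 2 already has a 3).
  F3 is out (row 3 already has a 3).
  F4 is out (row 4 already has a 3).
  F9 is out (row 9 already has a 3).
  So the only cell in column F that can hold 3 is F1.
  So F1 = 3.
For C9:
  Consider where 5 can go in row 9.
  F9 is out (box 8 already has a 5).
  G9 is out (column G already has a 5).
  So the only cell in row 9 that can hold 5 is C9.
  So C9 = 5.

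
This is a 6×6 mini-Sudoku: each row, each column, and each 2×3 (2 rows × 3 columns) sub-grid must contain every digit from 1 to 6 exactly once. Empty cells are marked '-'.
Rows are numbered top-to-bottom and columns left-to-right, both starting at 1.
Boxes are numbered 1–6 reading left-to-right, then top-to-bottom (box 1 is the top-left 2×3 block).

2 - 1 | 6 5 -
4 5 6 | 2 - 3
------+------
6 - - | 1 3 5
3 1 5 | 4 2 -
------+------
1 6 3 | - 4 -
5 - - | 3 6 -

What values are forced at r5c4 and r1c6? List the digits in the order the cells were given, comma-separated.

5,4

For r5c4:
  Row 5 already contains {1, 3, 4, 6}.
  Column 4 already contains {1, 2, 3, 4, 6}.
  Its 2×3 block (box 6) already contains {3, 4, 6}.
  The only value from 1–6 not eliminated is 5, so r5c4 = 5.
For r1c6:
  Row 1 already contains {1, 2, 5, 6}.
  Column 6 already contains {3, 5}.
  Its 2×3 block (box 2) already contains {2, 3, 5, 6}.
  The only value from 1–6 not eliminated is 4, so r1c6 = 4.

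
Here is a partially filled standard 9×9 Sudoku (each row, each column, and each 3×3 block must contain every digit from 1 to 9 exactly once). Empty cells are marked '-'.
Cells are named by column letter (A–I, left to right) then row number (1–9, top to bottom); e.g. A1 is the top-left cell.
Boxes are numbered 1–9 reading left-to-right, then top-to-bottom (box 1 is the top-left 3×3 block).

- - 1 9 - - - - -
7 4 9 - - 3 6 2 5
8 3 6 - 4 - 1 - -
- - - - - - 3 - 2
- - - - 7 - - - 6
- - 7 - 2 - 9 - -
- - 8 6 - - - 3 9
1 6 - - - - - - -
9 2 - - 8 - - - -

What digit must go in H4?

Cell H4 itself could take any of {1, 4, 5, 7, 8} by direct elimination.
Consider where 7 can go in box 6.
G5 is out (row 5 already has a 7).
H5 is out (row 5 already has a 7).
H6 is out (row 6 already has a 7).
I6 is out (row 6 already has a 7).
So the only cell in box 6 that can hold 7 is H4.
Therefore H4 = 7.

7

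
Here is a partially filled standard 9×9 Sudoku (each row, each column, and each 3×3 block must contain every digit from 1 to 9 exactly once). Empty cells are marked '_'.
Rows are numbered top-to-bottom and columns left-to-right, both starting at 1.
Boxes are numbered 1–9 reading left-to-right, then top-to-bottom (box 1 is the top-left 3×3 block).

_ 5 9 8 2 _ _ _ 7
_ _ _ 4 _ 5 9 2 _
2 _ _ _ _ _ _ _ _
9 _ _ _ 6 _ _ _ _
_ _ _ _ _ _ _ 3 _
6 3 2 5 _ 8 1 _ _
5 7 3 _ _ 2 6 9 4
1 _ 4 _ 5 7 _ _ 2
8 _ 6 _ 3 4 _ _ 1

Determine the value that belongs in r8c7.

Cell r8c7 itself could take any of {3, 8} by direct elimination.
Consider where 3 can go in box 9.
r8c8 is out (column 8 already has a 3).
r9c7 is out (row 9 already has a 3).
r9c8 is out (row 9 already has a 3).
So the only cell in box 9 that can hold 3 is r8c7.
Therefore r8c7 = 3.

3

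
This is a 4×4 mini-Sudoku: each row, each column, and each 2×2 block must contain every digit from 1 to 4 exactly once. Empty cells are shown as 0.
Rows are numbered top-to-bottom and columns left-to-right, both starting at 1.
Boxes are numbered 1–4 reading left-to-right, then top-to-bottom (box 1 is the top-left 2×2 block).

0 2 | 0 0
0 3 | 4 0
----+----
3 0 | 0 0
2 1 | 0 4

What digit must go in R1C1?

4

Cell R1C1 itself could take any of {1, 4} by direct elimination.
Consider where 4 can go in column 1.
R2C1 is out (row 2 already has a 4).
So the only cell in column 1 that can hold 4 is R1C1.
Therefore R1C1 = 4.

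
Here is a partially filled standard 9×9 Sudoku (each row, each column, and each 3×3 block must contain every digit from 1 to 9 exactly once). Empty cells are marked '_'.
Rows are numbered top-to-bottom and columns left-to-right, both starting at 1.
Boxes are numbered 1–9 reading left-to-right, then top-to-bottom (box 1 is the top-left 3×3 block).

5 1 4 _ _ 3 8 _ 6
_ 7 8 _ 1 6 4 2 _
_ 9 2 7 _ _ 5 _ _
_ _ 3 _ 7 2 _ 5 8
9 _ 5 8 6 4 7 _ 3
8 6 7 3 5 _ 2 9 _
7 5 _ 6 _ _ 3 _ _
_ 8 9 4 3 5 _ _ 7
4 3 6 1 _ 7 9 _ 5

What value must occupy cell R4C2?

Row 4 already contains {2, 3, 5, 7, 8}.
Column 2 already contains {1, 3, 5, 6, 7, 8, 9}.
Its 3×3 block (box 4) already contains {3, 5, 6, 7, 8, 9}.
The only value from 1–9 not eliminated is 4, so R4C2 = 4.

4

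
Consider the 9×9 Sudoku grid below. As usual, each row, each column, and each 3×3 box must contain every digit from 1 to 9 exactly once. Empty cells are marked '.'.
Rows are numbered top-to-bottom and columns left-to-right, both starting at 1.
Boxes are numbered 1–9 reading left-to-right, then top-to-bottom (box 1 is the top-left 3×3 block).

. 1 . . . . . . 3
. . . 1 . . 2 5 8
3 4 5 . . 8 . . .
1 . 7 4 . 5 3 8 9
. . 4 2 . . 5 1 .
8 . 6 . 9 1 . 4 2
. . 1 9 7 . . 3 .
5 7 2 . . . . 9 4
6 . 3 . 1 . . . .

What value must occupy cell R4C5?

Row 4 already contains {1, 3, 4, 5, 7, 8, 9}.
Column 5 already contains {1, 7, 9}.
Its 3×3 block (box 5) already contains {1, 2, 4, 5, 9}.
The only value from 1–9 not eliminated is 6, so R4C5 = 6.

6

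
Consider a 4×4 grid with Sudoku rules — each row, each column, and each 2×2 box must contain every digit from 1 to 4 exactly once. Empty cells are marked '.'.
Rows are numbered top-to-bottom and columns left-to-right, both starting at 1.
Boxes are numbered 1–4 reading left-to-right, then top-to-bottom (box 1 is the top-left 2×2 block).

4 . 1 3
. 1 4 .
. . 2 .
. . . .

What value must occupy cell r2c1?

Cell r2c1 itself could take any of {2, 3} by direct elimination.
Consider where 3 can go in row 2.
r2c4 is out (column 4 already has a 3).
So the only cell in row 2 that can hold 3 is r2c1.
Therefore r2c1 = 3.

3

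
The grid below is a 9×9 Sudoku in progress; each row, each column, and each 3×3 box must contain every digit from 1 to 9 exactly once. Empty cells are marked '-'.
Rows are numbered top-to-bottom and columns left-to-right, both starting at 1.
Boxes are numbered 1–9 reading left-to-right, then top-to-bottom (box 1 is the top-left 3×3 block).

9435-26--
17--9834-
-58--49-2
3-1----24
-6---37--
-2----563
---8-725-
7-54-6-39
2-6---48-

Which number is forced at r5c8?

9

Cell r5c8 itself could take any of {1, 9} by direct elimination.
Consider where 9 can go in column 8.
r1c8 is out (row 1 already has a 9).
r3c8 is out (row 3 already has a 9).
So the only cell in column 8 that can hold 9 is r5c8.
Therefore r5c8 = 9.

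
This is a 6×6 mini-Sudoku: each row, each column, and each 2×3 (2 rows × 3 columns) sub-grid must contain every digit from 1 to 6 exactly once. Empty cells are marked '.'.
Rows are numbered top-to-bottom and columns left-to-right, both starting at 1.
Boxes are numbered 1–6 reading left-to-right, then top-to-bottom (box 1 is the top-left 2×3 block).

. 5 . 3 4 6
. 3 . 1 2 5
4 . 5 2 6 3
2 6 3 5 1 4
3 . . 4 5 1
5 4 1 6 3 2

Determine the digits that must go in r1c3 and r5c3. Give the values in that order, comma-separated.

For r1c3:
  Row 1 already contains {3, 4, 5, 6}.
  Column 3 already contains {1, 3, 5}.
  Its 2×3 block (box 1) already contains {3, 5}.
  The only value from 1–6 not eliminated is 2, so r1c3 = 2.
For r5c3:
  Consider where 6 can go in box 5.
  r5c2 is out (column 2 already has a 6).
  So the only cell in box 5 that can hold 6 is r5c3.
  So r5c3 = 6.

2,6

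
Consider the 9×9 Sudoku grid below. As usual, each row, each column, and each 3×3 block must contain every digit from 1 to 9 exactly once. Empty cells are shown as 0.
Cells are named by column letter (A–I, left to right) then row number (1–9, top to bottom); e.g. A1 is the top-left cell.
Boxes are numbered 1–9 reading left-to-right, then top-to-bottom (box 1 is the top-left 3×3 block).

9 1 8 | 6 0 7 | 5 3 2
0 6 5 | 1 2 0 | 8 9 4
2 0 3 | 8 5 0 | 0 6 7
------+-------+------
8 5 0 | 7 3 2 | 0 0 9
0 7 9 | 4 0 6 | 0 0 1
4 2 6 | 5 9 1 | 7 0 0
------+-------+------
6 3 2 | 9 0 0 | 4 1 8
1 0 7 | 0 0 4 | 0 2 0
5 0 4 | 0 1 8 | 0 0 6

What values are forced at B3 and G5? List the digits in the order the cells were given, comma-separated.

For B3:
  Row 3 already contains {2, 3, 5, 6, 7, 8}.
  Column B already contains {1, 2, 3, 5, 6, 7}.
  Its 3×3 block (box 1) already contains {1, 2, 3, 5, 6, 8, 9}.
  The only value from 1–9 not eliminated is 4, so B3 = 4.
For G5:
  Consider where 2 can go in row 5.
  A5 is out (column A already has a 2).
  E5 is out (column E already has a 2).
  H5 is out (column H already has a 2).
  So the only cell in row 5 that can hold 2 is G5.
  So G5 = 2.

4,2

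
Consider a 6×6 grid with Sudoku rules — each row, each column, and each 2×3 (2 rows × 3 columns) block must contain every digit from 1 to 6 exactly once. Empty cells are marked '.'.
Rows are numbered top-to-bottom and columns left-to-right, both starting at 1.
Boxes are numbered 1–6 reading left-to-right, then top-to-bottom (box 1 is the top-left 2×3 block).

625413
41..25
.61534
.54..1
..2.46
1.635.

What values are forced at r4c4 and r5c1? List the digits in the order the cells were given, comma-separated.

2,5

For r4c4:
  Consider where 2 can go in box 4.
  r4c5 is out (column 5 already has a 2).
  So the only cell in box 4 that can hold 2 is r4c4.
  So r4c4 = 2.
For r5c1:
  Consider where 5 can go in box 5.
  r5c2 is out (column 2 already has a 5).
  r6c2 is out (row 6 already has a 5).
  So the only cell in box 5 that can hold 5 is r5c1.
  So r5c1 = 5.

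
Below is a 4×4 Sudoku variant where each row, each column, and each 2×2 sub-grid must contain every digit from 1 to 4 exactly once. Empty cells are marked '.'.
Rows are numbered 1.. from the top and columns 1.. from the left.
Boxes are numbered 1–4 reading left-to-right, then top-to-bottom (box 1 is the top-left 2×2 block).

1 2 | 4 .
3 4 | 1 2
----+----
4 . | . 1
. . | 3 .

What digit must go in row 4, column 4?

Row 4 already contains {3}.
Column 4 already contains {1, 2}.
Its 2×2 block (box 4) already contains {1, 3}.
The only value from 1–4 not eliminated is 4, so row 4, column 4 = 4.

4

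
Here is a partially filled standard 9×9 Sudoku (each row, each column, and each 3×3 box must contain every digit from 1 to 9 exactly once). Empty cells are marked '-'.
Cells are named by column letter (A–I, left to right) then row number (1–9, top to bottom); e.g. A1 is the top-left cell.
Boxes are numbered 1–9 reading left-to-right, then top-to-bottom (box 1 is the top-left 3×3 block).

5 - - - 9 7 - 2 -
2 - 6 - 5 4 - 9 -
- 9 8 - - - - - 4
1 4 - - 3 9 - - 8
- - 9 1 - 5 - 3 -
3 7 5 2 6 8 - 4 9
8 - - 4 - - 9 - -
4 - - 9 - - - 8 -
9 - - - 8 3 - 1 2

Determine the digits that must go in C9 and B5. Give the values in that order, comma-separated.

7,8

For C9:
  Row 9 already contains {1, 2, 3, 8, 9}.
  Column C already contains {5, 6, 8, 9}.
  Its 3×3 block (box 7) already contains {4, 8, 9}.
  The only value from 1–9 not eliminated is 7, so C9 = 7.
For B5:
  Consider where 8 can go in row 5.
  A5 is out (column A already has a 8).
  E5 is out (column E already has a 8).
  G5 is out (box 6 already has a 8).
  I5 is out (column I already has a 8).
  So the only cell in row 5 that can hold 8 is B5.
  So B5 = 8.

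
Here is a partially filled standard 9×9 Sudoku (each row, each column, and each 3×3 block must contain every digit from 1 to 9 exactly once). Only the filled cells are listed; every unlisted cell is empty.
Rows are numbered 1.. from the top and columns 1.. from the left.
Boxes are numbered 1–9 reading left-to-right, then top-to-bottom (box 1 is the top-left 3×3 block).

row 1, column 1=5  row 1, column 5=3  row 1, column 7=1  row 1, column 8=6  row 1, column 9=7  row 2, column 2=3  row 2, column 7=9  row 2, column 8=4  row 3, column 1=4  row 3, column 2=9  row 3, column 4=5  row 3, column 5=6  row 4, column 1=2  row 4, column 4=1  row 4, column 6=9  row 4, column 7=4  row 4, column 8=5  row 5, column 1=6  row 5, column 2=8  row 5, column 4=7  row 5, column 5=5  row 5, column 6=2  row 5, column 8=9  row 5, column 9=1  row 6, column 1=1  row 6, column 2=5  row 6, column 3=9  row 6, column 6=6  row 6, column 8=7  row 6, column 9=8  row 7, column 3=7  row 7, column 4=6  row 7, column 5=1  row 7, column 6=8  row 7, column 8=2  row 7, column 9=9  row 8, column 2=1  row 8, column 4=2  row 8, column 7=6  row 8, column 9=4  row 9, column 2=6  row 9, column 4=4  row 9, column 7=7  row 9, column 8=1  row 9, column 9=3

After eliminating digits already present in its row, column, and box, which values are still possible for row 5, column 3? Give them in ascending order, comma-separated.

3,4

Row 5 already contains {1, 2, 5, 6, 7, 8, 9}.
Column 3 already contains {7, 9}.
Its 3×3 block (box 4) already contains {1, 2, 5, 6, 8, 9}.
Removing those from 1–9 leaves {3, 4} as the candidates for row 5, column 3.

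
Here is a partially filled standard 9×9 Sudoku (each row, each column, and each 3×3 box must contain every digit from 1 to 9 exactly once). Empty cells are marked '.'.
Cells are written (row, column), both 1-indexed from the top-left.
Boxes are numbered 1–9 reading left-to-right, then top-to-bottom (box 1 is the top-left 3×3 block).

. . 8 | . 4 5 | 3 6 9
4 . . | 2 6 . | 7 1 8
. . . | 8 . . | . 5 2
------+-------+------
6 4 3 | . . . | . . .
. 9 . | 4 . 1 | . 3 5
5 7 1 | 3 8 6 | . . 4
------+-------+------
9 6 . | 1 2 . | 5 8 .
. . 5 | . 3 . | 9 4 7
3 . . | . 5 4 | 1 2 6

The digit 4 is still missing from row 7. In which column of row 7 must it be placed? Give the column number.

Consider where 4 can go in row 7.
(7,6) is out (column 6 already has a 4).
(7,9) is out (column 9 already has a 4).
So the only cell in row 7 that can hold 4 is (7,3).
That is column 3.

3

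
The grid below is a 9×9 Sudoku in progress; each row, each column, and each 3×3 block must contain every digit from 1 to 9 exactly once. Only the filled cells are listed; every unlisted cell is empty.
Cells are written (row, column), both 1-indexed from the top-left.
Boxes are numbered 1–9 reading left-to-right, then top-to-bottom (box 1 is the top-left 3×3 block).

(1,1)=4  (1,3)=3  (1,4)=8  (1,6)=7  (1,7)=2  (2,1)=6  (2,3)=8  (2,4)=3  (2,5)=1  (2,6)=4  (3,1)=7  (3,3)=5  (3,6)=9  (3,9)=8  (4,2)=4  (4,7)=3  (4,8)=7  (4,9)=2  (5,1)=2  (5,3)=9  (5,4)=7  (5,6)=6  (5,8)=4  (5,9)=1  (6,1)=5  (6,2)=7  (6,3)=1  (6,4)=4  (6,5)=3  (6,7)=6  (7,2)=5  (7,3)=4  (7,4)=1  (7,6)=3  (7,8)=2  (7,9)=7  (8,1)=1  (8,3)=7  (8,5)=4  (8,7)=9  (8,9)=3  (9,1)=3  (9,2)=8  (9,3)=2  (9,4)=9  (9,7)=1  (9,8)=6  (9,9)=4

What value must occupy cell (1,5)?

5

Cell (1,5) itself could take any of {5, 6} by direct elimination.
Consider where 5 can go in box 2.
(3,4) is out (row 3 already has a 5).
(3,5) is out (row 3 already has a 5).
So the only cell in box 2 that can hold 5 is (1,5).
Therefore (1,5) = 5.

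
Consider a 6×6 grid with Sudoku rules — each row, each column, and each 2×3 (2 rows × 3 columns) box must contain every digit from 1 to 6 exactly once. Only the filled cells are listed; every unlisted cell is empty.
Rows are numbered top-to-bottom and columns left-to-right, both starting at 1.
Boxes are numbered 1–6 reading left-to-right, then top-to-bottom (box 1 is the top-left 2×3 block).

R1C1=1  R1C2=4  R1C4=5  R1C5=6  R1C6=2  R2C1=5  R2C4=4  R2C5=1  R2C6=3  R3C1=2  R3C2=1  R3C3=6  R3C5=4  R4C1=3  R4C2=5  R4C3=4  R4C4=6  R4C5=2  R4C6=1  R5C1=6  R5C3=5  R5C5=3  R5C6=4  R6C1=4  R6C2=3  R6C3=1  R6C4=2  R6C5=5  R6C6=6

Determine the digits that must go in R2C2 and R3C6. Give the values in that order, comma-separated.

6,5

For R2C2:
  Consider where 6 can go in row 2.
  R2C3 is out (column 3 already has a 6).
  So the only cell in row 2 that can hold 6 is R2C2.
  So R2C2 = 6.
For R3C6:
  Row 3 already contains {1, 2, 4, 6}.
  Column 6 already contains {1, 2, 3, 4, 6}.
  Its 2×3 block (box 4) already contains {1, 2, 4, 6}.
  The only value from 1–6 not eliminated is 5, so R3C6 = 5.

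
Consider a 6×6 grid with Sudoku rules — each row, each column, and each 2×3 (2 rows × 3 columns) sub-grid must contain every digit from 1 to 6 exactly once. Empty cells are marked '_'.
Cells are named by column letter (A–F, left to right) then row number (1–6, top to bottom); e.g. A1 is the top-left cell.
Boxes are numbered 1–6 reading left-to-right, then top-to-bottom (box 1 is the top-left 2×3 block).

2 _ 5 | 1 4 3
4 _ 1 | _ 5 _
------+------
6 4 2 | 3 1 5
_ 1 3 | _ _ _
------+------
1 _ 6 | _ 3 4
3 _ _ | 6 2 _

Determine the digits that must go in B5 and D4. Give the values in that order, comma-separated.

2,4

For B5:
  Consider where 2 can go in box 5.
  B6 is out (row 6 already has a 2).
  C6 is out (row 6 already has a 2).
  So the only cell in box 5 that can hold 2 is B5.
  So B5 = 2.
For D4:
  Consider where 4 can go in column D.
  D2 is out (row 2 already has a 4).
  D5 is out (row 5 already has a 4).
  So the only cell in column D that can hold 4 is D4.
  So D4 = 4.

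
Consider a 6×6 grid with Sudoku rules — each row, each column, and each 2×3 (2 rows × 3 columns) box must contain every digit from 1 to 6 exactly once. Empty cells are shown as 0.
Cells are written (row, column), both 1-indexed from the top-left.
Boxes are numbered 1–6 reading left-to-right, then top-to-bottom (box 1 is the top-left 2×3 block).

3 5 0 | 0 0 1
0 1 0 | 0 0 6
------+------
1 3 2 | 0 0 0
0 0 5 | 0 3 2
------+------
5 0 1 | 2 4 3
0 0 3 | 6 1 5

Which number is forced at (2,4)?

3

Cell (2,4) itself could take any of {3, 4, 5} by direct elimination.
Consider where 3 can go in box 2.
(1,4) is out (row 1 already has a 3).
(1,5) is out (row 1 already has a 3).
(2,5) is out (column 5 already has a 3).
So the only cell in box 2 that can hold 3 is (2,4).
Therefore (2,4) = 3.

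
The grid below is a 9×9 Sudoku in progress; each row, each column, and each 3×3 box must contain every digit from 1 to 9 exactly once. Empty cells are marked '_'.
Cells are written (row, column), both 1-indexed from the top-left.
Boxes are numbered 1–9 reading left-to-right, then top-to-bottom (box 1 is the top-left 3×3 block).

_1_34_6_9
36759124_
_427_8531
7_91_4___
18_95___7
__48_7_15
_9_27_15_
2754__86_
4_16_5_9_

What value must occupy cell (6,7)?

Cell (6,7) itself could take any of {3, 9} by direct elimination.
Consider where 9 can go in box 6.
(4,7) is out (row 4 already has a 9).
(4,8) is out (row 4 already has a 9).
(4,9) is out (row 4 already has a 9).
(5,7) is out (row 5 already has a 9).
(5,8) is out (row 5 already has a 9).
So the only cell in box 6 that can hold 9 is (6,7).
Therefore (6,7) = 9.

9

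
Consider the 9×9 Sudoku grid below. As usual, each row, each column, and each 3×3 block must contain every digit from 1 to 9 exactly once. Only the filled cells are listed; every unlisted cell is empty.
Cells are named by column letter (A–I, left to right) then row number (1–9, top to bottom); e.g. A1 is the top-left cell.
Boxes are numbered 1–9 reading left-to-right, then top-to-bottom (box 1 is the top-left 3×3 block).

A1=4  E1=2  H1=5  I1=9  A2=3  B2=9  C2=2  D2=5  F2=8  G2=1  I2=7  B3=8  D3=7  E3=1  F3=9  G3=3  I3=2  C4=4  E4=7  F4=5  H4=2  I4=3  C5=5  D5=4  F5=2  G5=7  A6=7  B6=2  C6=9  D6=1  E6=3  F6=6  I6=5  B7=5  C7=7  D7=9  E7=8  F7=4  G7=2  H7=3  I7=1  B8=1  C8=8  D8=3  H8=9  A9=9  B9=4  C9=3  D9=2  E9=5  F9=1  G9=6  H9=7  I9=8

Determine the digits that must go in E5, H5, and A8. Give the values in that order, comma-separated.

For E5:
  Row 5 already contains {2, 4, 5, 7}.
  Column E already contains {1, 2, 3, 5, 7, 8}.
  Its 3×3 block (box 5) already contains {1, 2, 3, 4, 5, 6, 7}.
  The only value from 1–9 not eliminated is 9, so E5 = 9.
For H5:
  Consider where 1 can go in column H.
  H2 is out (row 2 already has a 1).
  H3 is out (row 3 already has a 1).
  H6 is out (row 6 already has a 1).
  So the only cell in column H that can hold 1 is H5.
  So H5 = 1.
For A8:
  Consider where 2 can go in row 8.
  E8 is out (column E already has a 2).
  F8 is out (column F already has a 2).
  G8 is out (column G already has a 2).
  I8 is out (column I already has a 2).
  So the only cell in row 8 that can hold 2 is A8.
  So A8 = 2.

9,1,2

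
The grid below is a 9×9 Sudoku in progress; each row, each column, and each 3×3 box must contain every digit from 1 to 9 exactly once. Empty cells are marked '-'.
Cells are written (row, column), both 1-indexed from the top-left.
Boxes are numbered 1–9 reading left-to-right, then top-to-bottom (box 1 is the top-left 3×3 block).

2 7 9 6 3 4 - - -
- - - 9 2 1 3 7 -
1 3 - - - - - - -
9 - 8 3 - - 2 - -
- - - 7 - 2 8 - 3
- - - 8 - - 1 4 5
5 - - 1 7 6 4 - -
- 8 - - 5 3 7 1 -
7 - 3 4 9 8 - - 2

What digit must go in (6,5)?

Row 6 already contains {1, 4, 5, 8}.
Column 5 already contains {2, 3, 5, 7, 9}.
Its 3×3 block (box 5) already contains {2, 3, 7, 8}.
The only value from 1–9 not eliminated is 6, so (6,5) = 6.

6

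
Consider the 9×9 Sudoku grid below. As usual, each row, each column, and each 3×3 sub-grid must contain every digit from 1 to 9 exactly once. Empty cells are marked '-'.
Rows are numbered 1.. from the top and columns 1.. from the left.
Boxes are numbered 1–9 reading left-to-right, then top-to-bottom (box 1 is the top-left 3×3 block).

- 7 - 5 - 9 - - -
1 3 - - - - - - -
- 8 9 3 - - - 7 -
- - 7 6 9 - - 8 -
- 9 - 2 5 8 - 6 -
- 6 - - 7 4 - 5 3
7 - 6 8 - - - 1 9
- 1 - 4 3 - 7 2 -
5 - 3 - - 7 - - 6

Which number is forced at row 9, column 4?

9

Cell row 9, column 4 itself could take any of {1, 9} by direct elimination.
Consider where 9 can go in row 9.
row 9, column 2 is out (column 2 already has a 9).
row 9, column 5 is out (column 5 already has a 9).
row 9, column 7 is out (box 9 already has a 9).
row 9, column 8 is out (box 9 already has a 9).
So the only cell in row 9 that can hold 9 is row 9, column 4.
Therefore row 9, column 4 = 9.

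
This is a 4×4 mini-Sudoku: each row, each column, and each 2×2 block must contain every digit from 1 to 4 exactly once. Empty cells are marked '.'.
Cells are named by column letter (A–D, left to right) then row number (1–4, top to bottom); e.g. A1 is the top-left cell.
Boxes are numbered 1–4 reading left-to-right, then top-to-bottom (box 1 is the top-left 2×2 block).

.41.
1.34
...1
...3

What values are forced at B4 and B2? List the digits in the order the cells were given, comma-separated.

1,2

For B4:
  Consider where 1 can go in column B.
  B2 is out (row 2 already has a 1).
  B3 is out (row 3 already has a 1).
  So the only cell in column B that can hold 1 is B4.
  So B4 = 1.
For B2:
  Row 2 already contains {1, 3, 4}.
  Column B already contains {4}.
  Its 2×2 block (box 1) already contains {1, 4}.
  The only value from 1–4 not eliminated is 2, so B2 = 2.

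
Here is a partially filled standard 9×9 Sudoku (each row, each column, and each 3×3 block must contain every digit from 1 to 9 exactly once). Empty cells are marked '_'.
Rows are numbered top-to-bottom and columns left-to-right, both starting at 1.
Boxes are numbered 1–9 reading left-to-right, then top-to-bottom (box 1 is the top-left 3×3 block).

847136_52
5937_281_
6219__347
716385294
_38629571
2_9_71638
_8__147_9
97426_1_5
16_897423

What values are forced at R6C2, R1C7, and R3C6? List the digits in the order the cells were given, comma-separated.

5,9,8

For R6C2:
  Row 6 already contains {1, 2, 3, 6, 7, 8, 9}.
  Column 2 already contains {1, 2, 3, 4, 6, 7, 8, 9}.
  Its 3×3 block (box 4) already contains {1, 2, 3, 6, 7, 8, 9}.
  The only value from 1–9 not eliminated is 5, so R6C2 = 5.
For R1C7:
  Row 1 already contains {1, 2, 3, 4, 5, 6, 7, 8}.
  Column 7 already contains {1, 2, 3, 4, 5, 6, 7, 8}.
  Its 3×3 block (box 3) already contains {1, 2, 3, 4, 5, 7, 8}.
  The only value from 1–9 not eliminated is 9, so R1C7 = 9.
For R3C6:
  Row 3 already contains {1, 2, 3, 4, 6, 7, 9}.
  Column 6 already contains {1, 2, 4, 5, 6, 7, 9}.
  Its 3×3 block (box 2) already contains {1, 2, 3, 6, 7, 9}.
  The only value from 1–9 not eliminated is 8, so R3C6 = 8.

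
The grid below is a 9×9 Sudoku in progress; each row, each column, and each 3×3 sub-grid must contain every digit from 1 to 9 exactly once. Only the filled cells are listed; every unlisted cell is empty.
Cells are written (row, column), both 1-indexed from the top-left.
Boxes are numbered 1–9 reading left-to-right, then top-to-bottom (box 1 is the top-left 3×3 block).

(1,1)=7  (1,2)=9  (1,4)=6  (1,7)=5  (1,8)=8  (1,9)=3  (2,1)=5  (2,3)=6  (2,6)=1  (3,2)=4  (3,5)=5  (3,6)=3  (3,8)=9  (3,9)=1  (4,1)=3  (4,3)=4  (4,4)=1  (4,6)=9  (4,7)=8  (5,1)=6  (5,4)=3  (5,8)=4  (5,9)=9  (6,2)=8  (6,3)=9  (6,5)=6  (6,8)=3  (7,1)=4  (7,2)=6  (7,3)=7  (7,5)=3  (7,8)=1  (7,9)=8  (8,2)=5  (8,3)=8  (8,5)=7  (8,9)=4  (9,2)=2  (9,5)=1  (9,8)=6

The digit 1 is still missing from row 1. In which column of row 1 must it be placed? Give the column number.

Consider where 1 can go in row 1.
(1,5) is out (column 5 already has a 1).
(1,6) is out (column 6 already has a 1).
So the only cell in row 1 that can hold 1 is (1,3).
That is column 3.

3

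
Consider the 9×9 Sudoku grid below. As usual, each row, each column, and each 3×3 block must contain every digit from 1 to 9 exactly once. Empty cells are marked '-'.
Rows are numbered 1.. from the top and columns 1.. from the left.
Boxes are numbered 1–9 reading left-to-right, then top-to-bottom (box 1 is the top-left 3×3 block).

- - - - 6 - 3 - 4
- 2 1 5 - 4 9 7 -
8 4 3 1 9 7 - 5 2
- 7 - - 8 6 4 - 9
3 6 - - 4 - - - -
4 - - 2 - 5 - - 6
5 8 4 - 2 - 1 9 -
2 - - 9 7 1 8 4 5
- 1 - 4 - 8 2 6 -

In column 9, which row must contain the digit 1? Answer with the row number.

5

Consider where 1 can go in column 9.
row 2, column 9 is out (row 2 already has a 1).
row 7, column 9 is out (row 7 already has a 1).
row 9, column 9 is out (row 9 already has a 1).
So the only cell in column 9 that can hold 1 is row 5, column 9.
That is row 5.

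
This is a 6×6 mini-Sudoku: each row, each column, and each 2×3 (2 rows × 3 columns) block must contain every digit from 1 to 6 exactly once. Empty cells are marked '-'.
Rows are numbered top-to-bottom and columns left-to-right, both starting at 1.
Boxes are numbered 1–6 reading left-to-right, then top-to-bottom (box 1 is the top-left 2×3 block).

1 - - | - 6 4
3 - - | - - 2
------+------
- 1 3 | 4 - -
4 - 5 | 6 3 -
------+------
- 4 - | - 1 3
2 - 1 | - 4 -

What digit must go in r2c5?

Row 2 already contains {2, 3}.
Column 5 already contains {1, 3, 4, 6}.
Its 2×3 block (box 2) already contains {2, 4, 6}.
The only value from 1–6 not eliminated is 5, so r2c5 = 5.

5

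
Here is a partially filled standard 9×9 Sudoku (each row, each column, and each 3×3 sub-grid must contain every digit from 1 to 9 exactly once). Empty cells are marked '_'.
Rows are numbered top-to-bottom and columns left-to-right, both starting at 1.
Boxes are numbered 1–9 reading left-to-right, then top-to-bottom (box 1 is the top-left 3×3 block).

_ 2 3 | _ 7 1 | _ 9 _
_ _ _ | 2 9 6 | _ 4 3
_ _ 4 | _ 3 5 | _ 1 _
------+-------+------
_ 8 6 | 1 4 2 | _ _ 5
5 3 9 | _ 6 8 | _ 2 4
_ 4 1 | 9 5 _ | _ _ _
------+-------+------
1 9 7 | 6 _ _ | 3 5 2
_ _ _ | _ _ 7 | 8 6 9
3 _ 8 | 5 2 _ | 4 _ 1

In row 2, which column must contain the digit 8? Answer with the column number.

Consider where 8 can go in row 2.
r2c2 is out (column 2 already has a 8).
r2c3 is out (column 3 already has a 8).
r2c7 is out (column 7 already has a 8).
So the only cell in row 2 that can hold 8 is r2c1.
That is column 1.

1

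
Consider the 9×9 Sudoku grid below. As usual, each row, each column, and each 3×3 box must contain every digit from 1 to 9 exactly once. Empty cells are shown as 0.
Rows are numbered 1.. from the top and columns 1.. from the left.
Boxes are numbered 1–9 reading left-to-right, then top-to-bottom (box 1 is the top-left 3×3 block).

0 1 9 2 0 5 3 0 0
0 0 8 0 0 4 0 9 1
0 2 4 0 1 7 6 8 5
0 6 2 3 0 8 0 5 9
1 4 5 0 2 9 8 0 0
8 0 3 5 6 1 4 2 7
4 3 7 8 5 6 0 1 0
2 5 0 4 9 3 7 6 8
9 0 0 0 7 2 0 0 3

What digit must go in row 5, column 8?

Row 5 already contains {1, 2, 4, 5, 8, 9}.
Column 8 already contains {1, 2, 5, 6, 8, 9}.
Its 3×3 block (box 6) already contains {2, 4, 5, 7, 8, 9}.
The only value from 1–9 not eliminated is 3, so row 5, column 8 = 3.

3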